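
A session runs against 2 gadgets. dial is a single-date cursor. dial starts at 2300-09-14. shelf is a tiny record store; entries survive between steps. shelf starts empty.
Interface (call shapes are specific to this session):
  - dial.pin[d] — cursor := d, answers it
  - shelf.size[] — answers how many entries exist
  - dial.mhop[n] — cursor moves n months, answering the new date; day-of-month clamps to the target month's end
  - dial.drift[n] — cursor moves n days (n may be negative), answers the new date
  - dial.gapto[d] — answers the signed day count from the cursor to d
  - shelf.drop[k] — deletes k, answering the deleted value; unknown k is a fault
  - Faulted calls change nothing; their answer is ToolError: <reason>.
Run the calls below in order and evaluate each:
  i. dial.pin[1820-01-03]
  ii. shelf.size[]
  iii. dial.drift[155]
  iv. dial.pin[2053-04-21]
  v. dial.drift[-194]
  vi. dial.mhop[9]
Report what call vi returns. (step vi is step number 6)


% dial.pin d='1820-01-03'
:: 1820-01-03
% shelf.size
:: 0
% dial.drift n='155'
:: 1820-06-06
% dial.pin d='2053-04-21'
:: 2053-04-21
% dial.drift n='-194'
:: 2052-10-09
% dial.mhop n='9'
:: 2053-07-09

Answer: 2053-07-09


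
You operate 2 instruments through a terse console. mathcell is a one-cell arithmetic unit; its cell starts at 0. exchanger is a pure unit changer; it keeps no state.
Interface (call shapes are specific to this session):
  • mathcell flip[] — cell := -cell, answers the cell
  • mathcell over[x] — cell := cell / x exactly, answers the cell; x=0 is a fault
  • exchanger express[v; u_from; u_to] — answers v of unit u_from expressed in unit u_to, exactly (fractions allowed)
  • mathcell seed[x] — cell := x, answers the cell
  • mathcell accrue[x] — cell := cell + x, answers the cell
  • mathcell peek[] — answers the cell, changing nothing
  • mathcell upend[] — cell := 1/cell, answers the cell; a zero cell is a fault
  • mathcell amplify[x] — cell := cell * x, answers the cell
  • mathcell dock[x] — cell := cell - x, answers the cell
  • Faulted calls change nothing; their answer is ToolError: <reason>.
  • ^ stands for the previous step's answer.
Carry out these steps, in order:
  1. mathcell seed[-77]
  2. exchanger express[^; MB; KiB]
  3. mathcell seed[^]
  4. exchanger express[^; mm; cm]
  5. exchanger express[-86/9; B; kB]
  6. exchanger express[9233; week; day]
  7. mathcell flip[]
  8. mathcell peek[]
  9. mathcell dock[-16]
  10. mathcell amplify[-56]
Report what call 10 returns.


Answer: -8423667/2

Derivation:
I invoke mathcell seed on x→-77, yielding -77.
Now I run exchanger express on v→^, u_from→MB, u_to→KiB, which returns -1203125/16.
Then mathcell seed on x→^, and see -1203125/16.
Next I call exchanger express on v→^, u_from→mm, u_to→cm, — result: -240625/32.
Calling exchanger express on v→-86/9, u_from→B, u_to→kB, yielding -43/4500.
Now I run exchanger express on v→9233, u_from→week, u_to→day, and see 64631.
Next I call mathcell flip, — result: 1203125/16.
Invoking mathcell peek(), → 1203125/16.
I run mathcell dock on x→-16, yielding 1203381/16.
I call mathcell amplify on x→-56, — result: -8423667/2.


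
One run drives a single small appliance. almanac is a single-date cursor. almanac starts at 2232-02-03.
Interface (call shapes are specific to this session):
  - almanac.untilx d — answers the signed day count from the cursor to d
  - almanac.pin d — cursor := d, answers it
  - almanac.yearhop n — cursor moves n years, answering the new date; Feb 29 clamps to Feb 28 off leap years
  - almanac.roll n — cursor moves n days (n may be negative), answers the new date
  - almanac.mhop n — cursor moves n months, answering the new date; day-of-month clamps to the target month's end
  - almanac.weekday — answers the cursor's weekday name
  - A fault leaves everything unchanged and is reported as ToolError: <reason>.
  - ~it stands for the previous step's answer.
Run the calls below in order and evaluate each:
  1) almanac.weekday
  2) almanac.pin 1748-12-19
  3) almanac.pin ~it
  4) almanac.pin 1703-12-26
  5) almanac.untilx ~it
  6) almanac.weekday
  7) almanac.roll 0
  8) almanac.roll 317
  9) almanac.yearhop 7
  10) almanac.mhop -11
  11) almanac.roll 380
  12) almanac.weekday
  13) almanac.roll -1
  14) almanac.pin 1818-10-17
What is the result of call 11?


·→ almanac.weekday()
·← Friday
·→ almanac.pin(d=1748-12-19)
·← 1748-12-19
·→ almanac.pin(d=~it)
·← 1748-12-19
·→ almanac.pin(d=1703-12-26)
·← 1703-12-26
·→ almanac.untilx(d=~it)
·← 0
·→ almanac.weekday()
·← Wednesday
·→ almanac.roll(n=0)
·← 1703-12-26
·→ almanac.roll(n=317)
·← 1704-11-07
·→ almanac.yearhop(n=7)
·← 1711-11-07
·→ almanac.mhop(n=-11)
·← 1710-12-07
·→ almanac.roll(n=380)
·← 1711-12-22
·→ almanac.weekday()
·← Tuesday
·→ almanac.roll(n=-1)
·← 1711-12-21
·→ almanac.pin(d=1818-10-17)
·← 1818-10-17

Answer: 1711-12-22


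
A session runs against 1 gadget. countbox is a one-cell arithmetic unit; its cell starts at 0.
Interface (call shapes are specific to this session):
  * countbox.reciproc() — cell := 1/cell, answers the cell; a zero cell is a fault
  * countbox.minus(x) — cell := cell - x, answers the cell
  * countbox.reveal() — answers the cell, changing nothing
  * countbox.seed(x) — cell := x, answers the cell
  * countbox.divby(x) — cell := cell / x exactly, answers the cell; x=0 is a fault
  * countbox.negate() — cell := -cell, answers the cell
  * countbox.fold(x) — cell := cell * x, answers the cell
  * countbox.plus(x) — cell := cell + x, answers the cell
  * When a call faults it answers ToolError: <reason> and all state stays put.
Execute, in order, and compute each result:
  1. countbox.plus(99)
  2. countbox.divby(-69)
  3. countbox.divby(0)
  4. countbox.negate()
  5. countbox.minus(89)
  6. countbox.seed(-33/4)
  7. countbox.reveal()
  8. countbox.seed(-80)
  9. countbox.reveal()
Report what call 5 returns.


Answer: -2014/23

Derivation:
→ countbox.plus(x='99')
← 99
→ countbox.divby(x='-69')
← -33/23
→ countbox.divby(x='0')
← ToolError: division by zero
→ countbox.negate()
← 33/23
→ countbox.minus(x='89')
← -2014/23
→ countbox.seed(x='-33/4')
← -33/4
→ countbox.reveal()
← -33/4
→ countbox.seed(x='-80')
← -80
→ countbox.reveal()
← -80


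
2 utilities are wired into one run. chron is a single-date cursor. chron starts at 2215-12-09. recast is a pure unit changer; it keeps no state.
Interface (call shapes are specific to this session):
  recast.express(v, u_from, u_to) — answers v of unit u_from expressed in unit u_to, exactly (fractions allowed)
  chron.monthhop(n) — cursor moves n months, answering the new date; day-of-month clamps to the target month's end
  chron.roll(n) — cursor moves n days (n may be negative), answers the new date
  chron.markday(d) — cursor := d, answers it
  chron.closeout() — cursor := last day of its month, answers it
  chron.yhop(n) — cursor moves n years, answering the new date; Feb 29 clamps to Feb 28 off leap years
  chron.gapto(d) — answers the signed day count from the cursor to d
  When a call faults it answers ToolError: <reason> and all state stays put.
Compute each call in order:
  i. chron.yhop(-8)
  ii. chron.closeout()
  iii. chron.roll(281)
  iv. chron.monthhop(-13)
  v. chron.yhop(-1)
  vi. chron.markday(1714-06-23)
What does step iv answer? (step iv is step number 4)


Answer: 2207-09-07

Derivation:
Now I run chron.yhop with n: -8, — result: 2207-12-09.
I call chron.closeout(), and get 2207-12-31.
I try chron.roll with n: 281, which returns 2208-10-07.
Invoking chron.monthhop with n: -13, yielding 2207-09-07.
Now I run chron.yhop with n: -1, → 2206-09-07.
I run chron.markday with d: 1714-06-23, and see 1714-06-23.


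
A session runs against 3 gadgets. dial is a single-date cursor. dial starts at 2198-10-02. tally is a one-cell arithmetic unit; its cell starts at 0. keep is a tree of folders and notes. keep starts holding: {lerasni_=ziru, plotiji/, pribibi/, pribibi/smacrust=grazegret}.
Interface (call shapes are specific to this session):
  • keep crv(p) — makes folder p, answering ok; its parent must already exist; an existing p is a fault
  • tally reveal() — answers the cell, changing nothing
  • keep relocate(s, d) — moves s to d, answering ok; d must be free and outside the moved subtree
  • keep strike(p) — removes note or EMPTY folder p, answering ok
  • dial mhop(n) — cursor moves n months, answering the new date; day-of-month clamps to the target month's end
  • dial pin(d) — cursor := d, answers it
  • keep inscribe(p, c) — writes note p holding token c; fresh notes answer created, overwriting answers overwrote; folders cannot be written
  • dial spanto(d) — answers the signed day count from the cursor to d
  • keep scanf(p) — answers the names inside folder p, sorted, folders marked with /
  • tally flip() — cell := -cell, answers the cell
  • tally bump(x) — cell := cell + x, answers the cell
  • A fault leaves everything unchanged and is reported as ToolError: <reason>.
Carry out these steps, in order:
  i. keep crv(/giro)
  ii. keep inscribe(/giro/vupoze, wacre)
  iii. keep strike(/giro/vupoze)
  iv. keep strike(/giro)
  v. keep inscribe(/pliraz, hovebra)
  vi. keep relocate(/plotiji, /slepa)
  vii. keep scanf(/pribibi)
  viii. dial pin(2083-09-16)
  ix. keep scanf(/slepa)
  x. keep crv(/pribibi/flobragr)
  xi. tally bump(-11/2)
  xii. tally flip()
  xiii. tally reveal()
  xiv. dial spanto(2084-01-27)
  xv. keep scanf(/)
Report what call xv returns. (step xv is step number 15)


==> keep crv(p='/giro')
<== ok
==> keep inscribe(p='/giro/vupoze', c='wacre')
<== created
==> keep strike(p='/giro/vupoze')
<== ok
==> keep strike(p='/giro')
<== ok
==> keep inscribe(p='/pliraz', c='hovebra')
<== created
==> keep relocate(s='/plotiji', d='/slepa')
<== ok
==> keep scanf(p='/pribibi')
<== [smacrust]
==> dial pin(d='2083-09-16')
<== 2083-09-16
==> keep scanf(p='/slepa')
<== []
==> keep crv(p='/pribibi/flobragr')
<== ok
==> tally bump(x='-11/2')
<== -11/2
==> tally flip()
<== 11/2
==> tally reveal()
<== 11/2
==> dial spanto(d='2084-01-27')
<== 133
==> keep scanf(p='/')
<== [lerasni_, pliraz, pribibi/, slepa/]

Answer: [lerasni_, pliraz, pribibi/, slepa/]


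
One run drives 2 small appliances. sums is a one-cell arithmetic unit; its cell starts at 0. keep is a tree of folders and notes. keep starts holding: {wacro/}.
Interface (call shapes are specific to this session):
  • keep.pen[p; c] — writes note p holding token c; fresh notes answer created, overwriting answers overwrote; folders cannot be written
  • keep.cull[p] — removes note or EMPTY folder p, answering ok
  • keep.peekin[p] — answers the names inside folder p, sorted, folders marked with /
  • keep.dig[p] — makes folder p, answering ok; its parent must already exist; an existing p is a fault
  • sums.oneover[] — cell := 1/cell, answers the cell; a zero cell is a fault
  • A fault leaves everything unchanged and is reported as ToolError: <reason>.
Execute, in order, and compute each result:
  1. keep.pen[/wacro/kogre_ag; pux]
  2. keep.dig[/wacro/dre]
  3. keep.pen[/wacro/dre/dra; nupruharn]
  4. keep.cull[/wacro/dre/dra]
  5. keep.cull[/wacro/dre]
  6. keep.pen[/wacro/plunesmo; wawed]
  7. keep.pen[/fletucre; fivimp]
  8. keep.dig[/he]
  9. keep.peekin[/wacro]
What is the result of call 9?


Answer: [kogre_ag, plunesmo]

Derivation:
~$ pen /wacro/kogre_ag pux
[out] created
~$ dig /wacro/dre
[out] ok
~$ pen /wacro/dre/dra nupruharn
[out] created
~$ cull /wacro/dre/dra
[out] ok
~$ cull /wacro/dre
[out] ok
~$ pen /wacro/plunesmo wawed
[out] created
~$ pen /fletucre fivimp
[out] created
~$ dig /he
[out] ok
~$ peekin /wacro
[out] [kogre_ag, plunesmo]


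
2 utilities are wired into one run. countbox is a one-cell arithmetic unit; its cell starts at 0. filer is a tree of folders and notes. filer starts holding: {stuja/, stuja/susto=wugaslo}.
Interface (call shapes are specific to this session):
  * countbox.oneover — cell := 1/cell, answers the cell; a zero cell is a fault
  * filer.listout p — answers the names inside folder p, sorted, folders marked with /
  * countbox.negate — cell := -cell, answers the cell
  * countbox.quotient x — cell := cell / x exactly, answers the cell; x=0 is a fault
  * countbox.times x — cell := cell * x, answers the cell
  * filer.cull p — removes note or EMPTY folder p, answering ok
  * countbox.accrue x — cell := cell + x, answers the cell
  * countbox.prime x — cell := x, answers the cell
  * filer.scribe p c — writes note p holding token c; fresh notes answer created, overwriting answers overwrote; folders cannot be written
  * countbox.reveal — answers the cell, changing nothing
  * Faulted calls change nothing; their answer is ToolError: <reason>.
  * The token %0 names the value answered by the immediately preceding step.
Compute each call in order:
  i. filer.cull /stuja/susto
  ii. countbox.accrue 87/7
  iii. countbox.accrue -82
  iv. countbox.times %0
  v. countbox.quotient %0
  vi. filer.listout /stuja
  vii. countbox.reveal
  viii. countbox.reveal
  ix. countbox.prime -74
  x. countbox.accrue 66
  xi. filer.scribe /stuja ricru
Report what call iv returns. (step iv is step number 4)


Answer: 237169/49

Derivation:
I invoke filer.cull passing p=/stuja/susto, and get ok.
Calling countbox.accrue passing x=87/7, which returns 87/7.
Using countbox.accrue passing x=-82, yielding -487/7.
Now I run countbox.times passing x=%0, → 237169/49.
Then countbox.quotient passing x=%0, and observe 1.
I call filer.listout passing p=/stuja: [].
Next I call countbox.reveal(), and observe 1.
I run countbox.reveal(), → 1.
Invoking countbox.prime passing x=-74, — result: -74.
Calling countbox.accrue passing x=66, giving -8.
I invoke filer.scribe passing p=/stuja, c=ricru, giving ToolError: is a directory.


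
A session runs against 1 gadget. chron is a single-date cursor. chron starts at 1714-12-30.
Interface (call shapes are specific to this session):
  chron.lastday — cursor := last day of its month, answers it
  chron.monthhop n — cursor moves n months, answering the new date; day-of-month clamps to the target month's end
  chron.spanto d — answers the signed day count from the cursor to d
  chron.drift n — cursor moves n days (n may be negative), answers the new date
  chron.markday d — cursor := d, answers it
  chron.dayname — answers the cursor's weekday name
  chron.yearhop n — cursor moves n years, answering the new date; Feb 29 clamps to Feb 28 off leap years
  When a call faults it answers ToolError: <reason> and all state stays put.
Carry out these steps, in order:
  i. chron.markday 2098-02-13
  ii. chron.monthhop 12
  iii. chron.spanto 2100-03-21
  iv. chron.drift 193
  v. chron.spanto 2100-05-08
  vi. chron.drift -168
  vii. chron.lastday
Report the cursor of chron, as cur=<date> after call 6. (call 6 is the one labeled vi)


// 1. chron.markday(d=2098-02-13) -> 2098-02-13
// 2. chron.monthhop(n=12) -> 2099-02-13
// 3. chron.spanto(d=2100-03-21) -> 401
// 4. chron.drift(n=193) -> 2099-08-25
// 5. chron.spanto(d=2100-05-08) -> 256
// 6. chron.drift(n=-168) -> 2099-03-10
// 7. chron.lastday() -> 2099-03-31

Answer: cur=2099-03-10


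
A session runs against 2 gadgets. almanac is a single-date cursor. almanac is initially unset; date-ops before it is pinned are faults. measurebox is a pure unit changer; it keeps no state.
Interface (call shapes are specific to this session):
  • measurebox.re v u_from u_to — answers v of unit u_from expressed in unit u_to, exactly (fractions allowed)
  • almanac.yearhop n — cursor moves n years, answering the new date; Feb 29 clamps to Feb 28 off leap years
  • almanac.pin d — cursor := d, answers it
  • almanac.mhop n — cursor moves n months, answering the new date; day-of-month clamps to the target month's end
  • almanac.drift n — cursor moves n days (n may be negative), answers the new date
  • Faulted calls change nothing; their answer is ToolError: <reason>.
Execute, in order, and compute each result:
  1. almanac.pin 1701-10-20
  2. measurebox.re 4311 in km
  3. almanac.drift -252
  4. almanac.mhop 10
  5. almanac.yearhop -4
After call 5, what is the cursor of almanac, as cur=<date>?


Answer: cur=1697-12-10

Derivation:
==> almanac.pin(d: 1701-10-20)
<== 1701-10-20
==> measurebox.re(v: 4311, u_from: in, u_to: km)
<== 547497/5000000
==> almanac.drift(n: -252)
<== 1701-02-10
==> almanac.mhop(n: 10)
<== 1701-12-10
==> almanac.yearhop(n: -4)
<== 1697-12-10


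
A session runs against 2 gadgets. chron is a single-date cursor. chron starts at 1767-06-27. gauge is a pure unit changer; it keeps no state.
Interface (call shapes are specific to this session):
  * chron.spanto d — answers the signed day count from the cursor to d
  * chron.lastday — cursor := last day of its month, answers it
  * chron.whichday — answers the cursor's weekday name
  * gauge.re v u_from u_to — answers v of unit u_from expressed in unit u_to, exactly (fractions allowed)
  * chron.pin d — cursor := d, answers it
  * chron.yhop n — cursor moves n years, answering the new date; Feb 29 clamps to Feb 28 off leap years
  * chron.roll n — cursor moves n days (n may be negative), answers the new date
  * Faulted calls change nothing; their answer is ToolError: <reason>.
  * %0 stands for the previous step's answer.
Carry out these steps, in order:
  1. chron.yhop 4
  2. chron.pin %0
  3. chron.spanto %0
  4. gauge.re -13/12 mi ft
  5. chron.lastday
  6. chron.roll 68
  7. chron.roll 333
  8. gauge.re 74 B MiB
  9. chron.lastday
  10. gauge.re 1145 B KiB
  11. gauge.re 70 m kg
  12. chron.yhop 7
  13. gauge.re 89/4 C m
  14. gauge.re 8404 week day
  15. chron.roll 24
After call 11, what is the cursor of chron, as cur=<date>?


# 1. yhop(n: 4) ~> 1771-06-27
# 2. pin(d: %0) ~> 1771-06-27
# 3. spanto(d: %0) ~> 0
# 4. re(v: -13/12, u_from: mi, u_to: ft) ~> -5720
# 5. lastday() ~> 1771-06-30
# 6. roll(n: 68) ~> 1771-09-06
# 7. roll(n: 333) ~> 1772-08-04
# 8. re(v: 74, u_from: B, u_to: MiB) ~> 37/524288
# 9. lastday() ~> 1772-08-31
# 10. re(v: 1145, u_from: B, u_to: KiB) ~> 1145/1024
# 11. re(v: 70, u_from: m, u_to: kg) ~> ToolError: incompatible units
# 12. yhop(n: 7) ~> 1779-08-31
# 13. re(v: 89/4, u_from: C, u_to: m) ~> ToolError: incompatible units
# 14. re(v: 8404, u_from: week, u_to: day) ~> 58828
# 15. roll(n: 24) ~> 1779-09-24

Answer: cur=1772-08-31


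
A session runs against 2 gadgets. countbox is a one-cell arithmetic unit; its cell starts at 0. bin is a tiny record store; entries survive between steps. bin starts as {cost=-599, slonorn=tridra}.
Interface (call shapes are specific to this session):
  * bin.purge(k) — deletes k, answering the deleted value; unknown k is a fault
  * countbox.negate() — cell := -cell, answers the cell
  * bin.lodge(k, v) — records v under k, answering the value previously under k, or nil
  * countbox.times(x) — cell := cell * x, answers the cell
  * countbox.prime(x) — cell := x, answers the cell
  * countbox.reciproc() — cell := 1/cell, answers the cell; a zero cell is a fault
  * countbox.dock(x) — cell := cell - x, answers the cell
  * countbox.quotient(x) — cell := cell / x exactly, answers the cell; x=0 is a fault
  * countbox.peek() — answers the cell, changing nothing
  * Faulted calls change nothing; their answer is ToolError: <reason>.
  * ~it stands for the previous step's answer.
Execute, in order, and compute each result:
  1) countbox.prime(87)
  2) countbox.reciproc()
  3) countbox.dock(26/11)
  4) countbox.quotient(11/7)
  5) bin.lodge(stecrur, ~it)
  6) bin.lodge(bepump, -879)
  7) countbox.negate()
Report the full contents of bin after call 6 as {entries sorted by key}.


> countbox.prime x=87
[out] 87
> countbox.reciproc
[out] 1/87
> countbox.dock x=26/11
[out] -2251/957
> countbox.quotient x=11/7
[out] -15757/10527
> bin.lodge k=stecrur v=~it
[out] nil
> bin.lodge k=bepump v=-879
[out] nil
> countbox.negate
[out] 15757/10527

Answer: {bepump=-879, cost=-599, slonorn=tridra, stecrur=-15757/10527}


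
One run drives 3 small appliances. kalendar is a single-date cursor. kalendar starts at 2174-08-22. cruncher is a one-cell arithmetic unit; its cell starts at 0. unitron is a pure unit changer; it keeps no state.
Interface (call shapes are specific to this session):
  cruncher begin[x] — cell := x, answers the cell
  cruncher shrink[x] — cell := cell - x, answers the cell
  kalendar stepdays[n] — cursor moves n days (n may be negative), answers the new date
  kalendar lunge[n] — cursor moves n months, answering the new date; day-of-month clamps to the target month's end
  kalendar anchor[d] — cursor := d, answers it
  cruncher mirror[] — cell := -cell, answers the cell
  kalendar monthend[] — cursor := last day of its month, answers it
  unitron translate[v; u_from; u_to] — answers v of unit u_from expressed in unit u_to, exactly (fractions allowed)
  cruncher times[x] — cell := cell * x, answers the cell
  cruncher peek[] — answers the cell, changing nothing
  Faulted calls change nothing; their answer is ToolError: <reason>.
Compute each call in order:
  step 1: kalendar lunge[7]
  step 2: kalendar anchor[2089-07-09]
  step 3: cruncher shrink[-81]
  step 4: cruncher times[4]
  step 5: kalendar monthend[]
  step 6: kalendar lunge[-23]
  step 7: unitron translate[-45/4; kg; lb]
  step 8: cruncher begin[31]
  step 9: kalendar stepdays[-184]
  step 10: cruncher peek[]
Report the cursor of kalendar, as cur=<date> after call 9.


$ kalendar lunge n: 7
:: 2175-03-22
$ kalendar anchor d: 2089-07-09
:: 2089-07-09
$ cruncher shrink x: -81
:: 81
$ cruncher times x: 4
:: 324
$ kalendar monthend
:: 2089-07-31
$ kalendar lunge n: -23
:: 2087-08-31
$ unitron translate v: -45/4 u_from: kg u_to: lb
:: -1125000000/45359237
$ cruncher begin x: 31
:: 31
$ kalendar stepdays n: -184
:: 2087-02-28
$ cruncher peek
:: 31

Answer: cur=2087-02-28


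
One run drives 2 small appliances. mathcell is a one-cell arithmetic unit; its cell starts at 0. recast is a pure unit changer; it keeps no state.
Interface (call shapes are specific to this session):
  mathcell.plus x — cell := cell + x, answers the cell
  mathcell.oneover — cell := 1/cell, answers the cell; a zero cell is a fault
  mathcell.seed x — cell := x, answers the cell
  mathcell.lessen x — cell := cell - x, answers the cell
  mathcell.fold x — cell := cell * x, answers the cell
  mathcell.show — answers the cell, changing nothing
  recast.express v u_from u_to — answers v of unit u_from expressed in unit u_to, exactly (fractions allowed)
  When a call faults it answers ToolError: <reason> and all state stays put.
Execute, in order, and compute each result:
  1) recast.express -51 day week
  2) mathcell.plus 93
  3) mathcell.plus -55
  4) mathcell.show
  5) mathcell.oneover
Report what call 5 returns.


Do: express[v→-51; u_from→day; u_to→week]
See: -51/7
Do: plus[x→93]
See: 93
Do: plus[x→-55]
See: 38
Do: show[]
See: 38
Do: oneover[]
See: 1/38

Answer: 1/38


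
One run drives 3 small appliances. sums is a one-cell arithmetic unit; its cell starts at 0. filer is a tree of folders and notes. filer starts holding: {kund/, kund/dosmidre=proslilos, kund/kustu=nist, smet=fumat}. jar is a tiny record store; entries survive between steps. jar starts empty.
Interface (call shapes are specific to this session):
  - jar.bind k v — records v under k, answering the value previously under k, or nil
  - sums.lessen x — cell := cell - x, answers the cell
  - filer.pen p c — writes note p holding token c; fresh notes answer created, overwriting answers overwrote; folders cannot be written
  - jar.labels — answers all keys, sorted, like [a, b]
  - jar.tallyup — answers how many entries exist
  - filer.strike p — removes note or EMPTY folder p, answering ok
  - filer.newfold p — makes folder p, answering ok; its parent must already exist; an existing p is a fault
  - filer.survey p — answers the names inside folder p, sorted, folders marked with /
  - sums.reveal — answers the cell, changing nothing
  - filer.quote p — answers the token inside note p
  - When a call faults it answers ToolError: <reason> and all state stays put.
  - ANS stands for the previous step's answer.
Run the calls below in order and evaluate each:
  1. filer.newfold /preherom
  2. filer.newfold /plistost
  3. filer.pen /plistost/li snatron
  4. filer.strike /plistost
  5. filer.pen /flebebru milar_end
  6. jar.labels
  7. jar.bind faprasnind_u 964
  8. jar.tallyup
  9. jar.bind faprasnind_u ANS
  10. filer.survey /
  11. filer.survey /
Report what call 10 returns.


[in] filer.newfold p=/preherom
[out] ok
[in] filer.newfold p=/plistost
[out] ok
[in] filer.pen p=/plistost/li c=snatron
[out] created
[in] filer.strike p=/plistost
[out] ToolError: not empty
[in] filer.pen p=/flebebru c=milar_end
[out] created
[in] jar.labels
[out] []
[in] jar.bind k=faprasnind_u v=964
[out] nil
[in] jar.tallyup
[out] 1
[in] jar.bind k=faprasnind_u v=ANS
[out] 964
[in] filer.survey p=/
[out] [flebebru, kund/, plistost/, preherom/, smet]
[in] filer.survey p=/
[out] [flebebru, kund/, plistost/, preherom/, smet]

Answer: [flebebru, kund/, plistost/, preherom/, smet]


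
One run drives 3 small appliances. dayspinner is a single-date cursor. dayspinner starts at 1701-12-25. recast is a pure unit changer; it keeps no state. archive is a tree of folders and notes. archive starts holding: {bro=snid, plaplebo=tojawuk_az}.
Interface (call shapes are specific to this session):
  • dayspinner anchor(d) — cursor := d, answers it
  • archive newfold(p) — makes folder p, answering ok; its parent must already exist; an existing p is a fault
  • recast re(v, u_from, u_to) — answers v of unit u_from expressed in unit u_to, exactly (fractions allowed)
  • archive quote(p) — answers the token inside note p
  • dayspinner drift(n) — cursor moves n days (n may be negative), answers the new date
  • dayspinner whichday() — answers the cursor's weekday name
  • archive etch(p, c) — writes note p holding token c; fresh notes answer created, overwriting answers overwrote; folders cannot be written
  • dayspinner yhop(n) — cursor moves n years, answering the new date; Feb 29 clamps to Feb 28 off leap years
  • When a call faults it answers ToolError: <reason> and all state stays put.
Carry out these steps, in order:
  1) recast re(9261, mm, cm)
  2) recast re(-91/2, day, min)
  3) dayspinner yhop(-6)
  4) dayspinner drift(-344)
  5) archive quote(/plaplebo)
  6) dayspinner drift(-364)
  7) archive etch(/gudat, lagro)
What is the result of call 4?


I run recast re with v='9261', u_from='mm', u_to='cm', yielding 9261/10.
I call recast re with v='-91/2', u_from='day', u_to='min': -65520.
Invoking dayspinner yhop with n='-6', and observe 1695-12-25.
Now I run dayspinner drift with n='-344', which returns 1695-01-15.
I run archive quote with p='/plaplebo', giving tojawuk_az.
I try dayspinner drift with n='-364', → 1694-01-16.
Now I run archive etch with p='/gudat', c='lagro': created.

Answer: 1695-01-15


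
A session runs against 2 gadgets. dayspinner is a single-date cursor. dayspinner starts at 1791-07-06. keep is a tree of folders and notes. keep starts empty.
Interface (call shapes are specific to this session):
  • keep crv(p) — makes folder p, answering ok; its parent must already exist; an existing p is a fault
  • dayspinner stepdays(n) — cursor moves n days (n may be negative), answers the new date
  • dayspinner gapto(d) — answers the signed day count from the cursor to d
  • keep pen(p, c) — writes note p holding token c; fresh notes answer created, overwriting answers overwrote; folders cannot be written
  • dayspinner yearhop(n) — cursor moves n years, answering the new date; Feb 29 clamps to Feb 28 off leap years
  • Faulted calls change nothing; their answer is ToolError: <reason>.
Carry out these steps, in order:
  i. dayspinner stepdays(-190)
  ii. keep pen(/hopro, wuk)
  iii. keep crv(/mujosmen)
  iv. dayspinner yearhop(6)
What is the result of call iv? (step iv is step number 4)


[in] dayspinner stepdays n: -190
:: 1790-12-28
[in] keep pen p: /hopro c: wuk
:: created
[in] keep crv p: /mujosmen
:: ok
[in] dayspinner yearhop n: 6
:: 1796-12-28

Answer: 1796-12-28


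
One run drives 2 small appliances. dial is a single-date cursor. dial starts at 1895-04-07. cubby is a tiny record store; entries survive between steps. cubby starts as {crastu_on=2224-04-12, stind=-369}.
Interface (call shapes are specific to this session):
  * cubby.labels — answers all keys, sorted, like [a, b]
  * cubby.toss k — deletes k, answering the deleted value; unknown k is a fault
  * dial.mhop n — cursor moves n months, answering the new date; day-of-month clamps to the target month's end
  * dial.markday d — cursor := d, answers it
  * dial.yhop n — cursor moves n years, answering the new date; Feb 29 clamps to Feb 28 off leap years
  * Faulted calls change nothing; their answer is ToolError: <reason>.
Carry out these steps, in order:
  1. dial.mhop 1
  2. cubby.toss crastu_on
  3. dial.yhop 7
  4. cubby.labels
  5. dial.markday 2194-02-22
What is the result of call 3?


Answer: 1902-05-07

Derivation:
Next I call mhop passing n=1, yielding 1895-05-07.
Now I run toss passing k=crastu_on, which returns 2224-04-12.
Then yhop passing n=7, giving 1902-05-07.
Invoking labels(): [stind].
Invoking markday passing d=2194-02-22, giving 2194-02-22.


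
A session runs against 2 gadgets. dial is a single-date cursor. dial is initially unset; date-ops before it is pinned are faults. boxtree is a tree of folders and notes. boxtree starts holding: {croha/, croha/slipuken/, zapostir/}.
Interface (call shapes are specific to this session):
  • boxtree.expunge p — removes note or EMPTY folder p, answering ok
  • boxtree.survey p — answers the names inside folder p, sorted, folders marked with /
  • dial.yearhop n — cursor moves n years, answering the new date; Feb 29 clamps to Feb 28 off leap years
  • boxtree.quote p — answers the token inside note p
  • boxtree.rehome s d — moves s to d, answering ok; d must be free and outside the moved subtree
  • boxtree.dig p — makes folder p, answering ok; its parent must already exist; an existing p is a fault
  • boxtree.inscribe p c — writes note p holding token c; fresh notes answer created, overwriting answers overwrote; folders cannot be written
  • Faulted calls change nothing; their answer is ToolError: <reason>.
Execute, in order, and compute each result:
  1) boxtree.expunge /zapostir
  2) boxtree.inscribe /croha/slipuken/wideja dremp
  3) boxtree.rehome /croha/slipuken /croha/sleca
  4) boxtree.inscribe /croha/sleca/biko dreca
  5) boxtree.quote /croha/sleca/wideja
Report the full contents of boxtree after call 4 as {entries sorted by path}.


Answer: {croha/, croha/sleca/, croha/sleca/biko=dreca, croha/sleca/wideja=dremp}

Derivation:
$ boxtree.expunge p→/zapostir
  ok
$ boxtree.inscribe p→/croha/slipuken/wideja c→dremp
  created
$ boxtree.rehome s→/croha/slipuken d→/croha/sleca
  ok
$ boxtree.inscribe p→/croha/sleca/biko c→dreca
  created
$ boxtree.quote p→/croha/sleca/wideja
  dremp


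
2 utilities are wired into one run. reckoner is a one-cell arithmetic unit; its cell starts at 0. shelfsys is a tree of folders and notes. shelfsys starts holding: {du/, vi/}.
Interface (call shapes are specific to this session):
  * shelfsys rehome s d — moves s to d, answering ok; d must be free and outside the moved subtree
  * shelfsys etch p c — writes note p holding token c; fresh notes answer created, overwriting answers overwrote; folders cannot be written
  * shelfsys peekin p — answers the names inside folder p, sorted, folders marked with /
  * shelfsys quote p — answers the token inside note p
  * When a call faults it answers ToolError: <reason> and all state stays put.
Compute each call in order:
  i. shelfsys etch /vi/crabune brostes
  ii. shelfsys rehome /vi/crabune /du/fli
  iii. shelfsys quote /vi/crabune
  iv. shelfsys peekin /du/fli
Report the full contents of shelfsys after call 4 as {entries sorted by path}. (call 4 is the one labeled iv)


Do: shelfsys etch[p=/vi/crabune; c=brostes]
See: created
Do: shelfsys rehome[s=/vi/crabune; d=/du/fli]
See: ok
Do: shelfsys quote[p=/vi/crabune]
See: ToolError: not found
Do: shelfsys peekin[p=/du/fli]
See: ToolError: not a directory

Answer: {du/, du/fli=brostes, vi/}


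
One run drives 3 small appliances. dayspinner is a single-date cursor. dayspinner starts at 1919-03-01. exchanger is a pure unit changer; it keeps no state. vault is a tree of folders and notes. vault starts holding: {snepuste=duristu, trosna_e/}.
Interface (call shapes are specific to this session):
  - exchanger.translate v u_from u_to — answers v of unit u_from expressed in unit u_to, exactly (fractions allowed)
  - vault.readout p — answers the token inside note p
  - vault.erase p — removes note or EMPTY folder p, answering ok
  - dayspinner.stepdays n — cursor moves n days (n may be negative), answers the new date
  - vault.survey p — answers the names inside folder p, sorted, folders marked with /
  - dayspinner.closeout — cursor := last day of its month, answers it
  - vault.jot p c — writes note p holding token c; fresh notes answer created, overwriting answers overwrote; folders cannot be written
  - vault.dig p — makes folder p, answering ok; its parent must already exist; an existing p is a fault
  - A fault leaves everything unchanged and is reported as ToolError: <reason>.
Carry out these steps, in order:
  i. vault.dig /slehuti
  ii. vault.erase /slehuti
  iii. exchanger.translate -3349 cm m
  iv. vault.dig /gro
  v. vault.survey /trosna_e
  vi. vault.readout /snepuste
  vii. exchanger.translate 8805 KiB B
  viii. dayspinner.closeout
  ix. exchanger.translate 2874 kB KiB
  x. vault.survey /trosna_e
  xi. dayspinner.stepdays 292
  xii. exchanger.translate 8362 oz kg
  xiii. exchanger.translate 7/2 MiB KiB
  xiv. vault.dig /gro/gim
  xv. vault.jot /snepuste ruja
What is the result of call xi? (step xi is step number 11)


Answer: 1920-01-17

Derivation:
→ vault.dig(/slehuti)
← ok
→ vault.erase(/slehuti)
← ok
→ exchanger.translate(-3349, cm, m)
← -3349/100
→ vault.dig(/gro)
← ok
→ vault.survey(/trosna_e)
← []
→ vault.readout(/snepuste)
← duristu
→ exchanger.translate(8805, KiB, B)
← 9016320
→ dayspinner.closeout()
← 1919-03-31
→ exchanger.translate(2874, kB, KiB)
← 179625/64
→ vault.survey(/trosna_e)
← []
→ dayspinner.stepdays(292)
← 1920-01-17
→ exchanger.translate(8362, oz, kg)
← 189646969897/800000000
→ exchanger.translate(7/2, MiB, KiB)
← 3584
→ vault.dig(/gro/gim)
← ok
→ vault.jot(/snepuste, ruja)
← overwrote


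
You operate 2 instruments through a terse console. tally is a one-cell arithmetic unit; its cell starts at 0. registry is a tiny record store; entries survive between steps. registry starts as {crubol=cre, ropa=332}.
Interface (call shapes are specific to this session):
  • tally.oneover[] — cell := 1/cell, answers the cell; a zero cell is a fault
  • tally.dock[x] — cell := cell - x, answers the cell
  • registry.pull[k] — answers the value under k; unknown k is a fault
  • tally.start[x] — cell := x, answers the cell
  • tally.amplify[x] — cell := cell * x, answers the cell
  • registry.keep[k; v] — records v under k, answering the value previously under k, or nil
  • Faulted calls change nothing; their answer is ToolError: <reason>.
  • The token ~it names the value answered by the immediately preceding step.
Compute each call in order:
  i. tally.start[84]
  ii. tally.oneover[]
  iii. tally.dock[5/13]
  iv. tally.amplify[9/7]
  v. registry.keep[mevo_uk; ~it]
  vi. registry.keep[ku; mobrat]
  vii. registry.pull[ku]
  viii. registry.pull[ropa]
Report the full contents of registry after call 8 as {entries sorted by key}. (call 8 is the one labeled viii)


>>> tally.start x: 84
= 84
>>> tally.oneover
= 1/84
>>> tally.dock x: 5/13
= -407/1092
>>> tally.amplify x: 9/7
= -1221/2548
>>> registry.keep k: mevo_uk v: ~it
= nil
>>> registry.keep k: ku v: mobrat
= nil
>>> registry.pull k: ku
= mobrat
>>> registry.pull k: ropa
= 332

Answer: {crubol=cre, ku=mobrat, mevo_uk=-1221/2548, ropa=332}


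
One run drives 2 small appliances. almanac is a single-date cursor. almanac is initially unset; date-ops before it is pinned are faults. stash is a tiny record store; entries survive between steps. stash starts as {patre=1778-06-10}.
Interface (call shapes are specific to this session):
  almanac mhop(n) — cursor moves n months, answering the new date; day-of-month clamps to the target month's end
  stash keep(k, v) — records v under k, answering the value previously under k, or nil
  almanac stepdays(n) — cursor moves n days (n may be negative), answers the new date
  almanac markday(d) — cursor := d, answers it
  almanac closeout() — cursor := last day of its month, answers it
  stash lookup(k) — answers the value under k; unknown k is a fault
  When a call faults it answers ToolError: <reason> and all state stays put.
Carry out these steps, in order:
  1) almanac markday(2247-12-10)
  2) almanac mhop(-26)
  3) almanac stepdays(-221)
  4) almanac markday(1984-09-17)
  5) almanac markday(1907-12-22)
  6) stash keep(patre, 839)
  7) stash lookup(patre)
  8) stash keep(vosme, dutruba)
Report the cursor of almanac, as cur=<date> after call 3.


Answer: cur=2245-03-03

Derivation:
% almanac markday d→2247-12-10
= 2247-12-10
% almanac mhop n→-26
= 2245-10-10
% almanac stepdays n→-221
= 2245-03-03
% almanac markday d→1984-09-17
= 1984-09-17
% almanac markday d→1907-12-22
= 1907-12-22
% stash keep k→patre v→839
= 1778-06-10
% stash lookup k→patre
= 839
% stash keep k→vosme v→dutruba
= nil


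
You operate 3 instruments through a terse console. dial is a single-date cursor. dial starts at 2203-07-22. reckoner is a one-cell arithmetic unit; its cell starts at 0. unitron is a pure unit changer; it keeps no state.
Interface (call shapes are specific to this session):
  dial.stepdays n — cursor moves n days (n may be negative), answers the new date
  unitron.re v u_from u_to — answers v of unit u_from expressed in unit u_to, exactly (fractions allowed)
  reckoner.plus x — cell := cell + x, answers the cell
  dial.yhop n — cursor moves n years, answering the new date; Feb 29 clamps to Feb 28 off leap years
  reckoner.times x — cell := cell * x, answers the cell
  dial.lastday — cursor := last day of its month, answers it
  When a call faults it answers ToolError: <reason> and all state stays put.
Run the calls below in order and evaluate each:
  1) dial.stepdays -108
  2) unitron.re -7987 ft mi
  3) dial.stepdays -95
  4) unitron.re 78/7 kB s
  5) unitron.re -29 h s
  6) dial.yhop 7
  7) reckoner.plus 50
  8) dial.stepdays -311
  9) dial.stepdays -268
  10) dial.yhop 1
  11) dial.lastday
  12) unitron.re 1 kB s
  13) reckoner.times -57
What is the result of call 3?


I try dial.stepdays(-108), which returns 2203-04-05.
I use unitron.re(-7987, ft, mi), and observe -7987/5280.
Then dial.stepdays(-95), giving 2202-12-31.
I try unitron.re(78/7, kB, s), and see ToolError: incompatible units.
Then unitron.re(-29, h, s), — result: -104400.
I try dial.yhop(7), yielding 2209-12-31.
Then reckoner.plus(50), → 50.
I call dial.stepdays(-311), and get 2209-02-23.
I run dial.stepdays(-268), → 2208-05-31.
I call dial.yhop(1): 2209-05-31.
Next I call dial.lastday, → 2209-05-31.
Now I run unitron.re(1, kB, s), → ToolError: incompatible units.
I try reckoner.times(-57), and see -2850.

Answer: 2202-12-31


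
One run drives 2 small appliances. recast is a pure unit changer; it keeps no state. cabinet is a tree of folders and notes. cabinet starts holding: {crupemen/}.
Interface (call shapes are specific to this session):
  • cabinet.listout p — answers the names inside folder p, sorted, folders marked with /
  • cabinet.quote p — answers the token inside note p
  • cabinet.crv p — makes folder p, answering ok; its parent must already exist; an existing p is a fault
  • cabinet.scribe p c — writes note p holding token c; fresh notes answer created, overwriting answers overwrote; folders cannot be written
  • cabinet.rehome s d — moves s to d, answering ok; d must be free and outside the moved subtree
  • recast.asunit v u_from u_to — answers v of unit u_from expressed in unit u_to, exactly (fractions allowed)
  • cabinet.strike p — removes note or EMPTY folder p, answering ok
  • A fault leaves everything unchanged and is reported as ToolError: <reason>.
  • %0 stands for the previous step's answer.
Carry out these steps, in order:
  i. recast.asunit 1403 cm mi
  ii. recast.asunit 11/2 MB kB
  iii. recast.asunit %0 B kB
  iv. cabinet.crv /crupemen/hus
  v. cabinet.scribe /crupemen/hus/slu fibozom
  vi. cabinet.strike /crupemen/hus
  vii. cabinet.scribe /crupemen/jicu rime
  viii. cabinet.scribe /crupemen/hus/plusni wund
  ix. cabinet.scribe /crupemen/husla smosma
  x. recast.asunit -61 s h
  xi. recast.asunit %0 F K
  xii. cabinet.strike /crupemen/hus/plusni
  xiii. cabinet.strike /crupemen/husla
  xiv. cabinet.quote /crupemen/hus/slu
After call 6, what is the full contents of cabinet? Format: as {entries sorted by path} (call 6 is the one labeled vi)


Answer: {crupemen/, crupemen/hus/, crupemen/hus/slu=fibozom}

Derivation:
% recast.asunit(v=1403, u_from=cm, u_to=mi) => 7015/804672
% recast.asunit(v=11/2, u_from=MB, u_to=kB) => 5500
% recast.asunit(v=%0, u_from=B, u_to=kB) => 11/2
% cabinet.crv(p=/crupemen/hus) => ok
% cabinet.scribe(p=/crupemen/hus/slu, c=fibozom) => created
% cabinet.strike(p=/crupemen/hus) => ToolError: not empty
% cabinet.scribe(p=/crupemen/jicu, c=rime) => created
% cabinet.scribe(p=/crupemen/hus/plusni, c=wund) => created
% cabinet.scribe(p=/crupemen/husla, c=smosma) => created
% recast.asunit(v=-61, u_from=s, u_to=h) => -61/3600
% recast.asunit(v=%0, u_from=F, u_to=K) => 1654751/6480
% cabinet.strike(p=/crupemen/hus/plusni) => ok
% cabinet.strike(p=/crupemen/husla) => ok
% cabinet.quote(p=/crupemen/hus/slu) => fibozom
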